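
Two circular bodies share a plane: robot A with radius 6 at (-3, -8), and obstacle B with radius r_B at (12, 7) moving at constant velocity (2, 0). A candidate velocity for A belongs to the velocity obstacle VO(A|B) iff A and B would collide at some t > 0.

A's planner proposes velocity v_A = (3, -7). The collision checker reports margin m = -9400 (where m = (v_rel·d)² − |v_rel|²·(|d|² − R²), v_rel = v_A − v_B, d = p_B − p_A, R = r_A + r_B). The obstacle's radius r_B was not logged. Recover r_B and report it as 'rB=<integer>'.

m = -9400
d = (15, 15);  v_rel = (1, -7),  |v_rel|² = 50
v_rel×d = (1)·(15) − (-7)·(15) = 120
since m = R²·50 − 120²:  R² = (14400 + -9400) / 50 = 100
R = √100 = 10  ⇒  r_B = 10 − 6 = 4

rB=4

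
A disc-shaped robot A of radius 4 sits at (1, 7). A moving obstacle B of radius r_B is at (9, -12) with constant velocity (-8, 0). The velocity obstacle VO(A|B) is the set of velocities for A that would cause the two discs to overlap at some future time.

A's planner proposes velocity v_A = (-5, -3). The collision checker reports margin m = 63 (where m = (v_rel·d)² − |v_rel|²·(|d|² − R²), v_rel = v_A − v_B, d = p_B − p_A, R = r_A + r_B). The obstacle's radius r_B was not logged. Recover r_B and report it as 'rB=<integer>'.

m = 63
d = (8, -19);  v_rel = (3, -3),  |v_rel|² = 18
v_rel×d = (3)·(-19) − (-3)·(8) = -33
since m = R²·18 − (-33)²:  R² = (1089 + 63) / 18 = 64
R = √64 = 8  ⇒  r_B = 8 − 4 = 4

rB=4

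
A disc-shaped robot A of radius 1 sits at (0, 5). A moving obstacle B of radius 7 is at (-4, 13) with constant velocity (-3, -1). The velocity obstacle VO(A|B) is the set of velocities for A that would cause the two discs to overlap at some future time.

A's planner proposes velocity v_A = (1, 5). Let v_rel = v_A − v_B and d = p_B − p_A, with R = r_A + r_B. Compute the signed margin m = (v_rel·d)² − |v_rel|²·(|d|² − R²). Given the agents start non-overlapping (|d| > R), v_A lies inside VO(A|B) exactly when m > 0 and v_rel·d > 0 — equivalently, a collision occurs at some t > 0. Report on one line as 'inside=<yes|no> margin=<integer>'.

d = (-4, 8),  |d|² = 80;  R = 1+7 = 8,  c = 80−8² = 16
v_rel = (4, 6),  |v_rel|² = 52;  v_rel·d = (4)·(-4) + (6)·(8) = 32
52·t² − 64·t + 16 = 0  ⇒  m = 32² − 52·16 = 192
m = 192 > 0,  v_rel·d = 32 > 0  ⇒  inside

inside=yes margin=192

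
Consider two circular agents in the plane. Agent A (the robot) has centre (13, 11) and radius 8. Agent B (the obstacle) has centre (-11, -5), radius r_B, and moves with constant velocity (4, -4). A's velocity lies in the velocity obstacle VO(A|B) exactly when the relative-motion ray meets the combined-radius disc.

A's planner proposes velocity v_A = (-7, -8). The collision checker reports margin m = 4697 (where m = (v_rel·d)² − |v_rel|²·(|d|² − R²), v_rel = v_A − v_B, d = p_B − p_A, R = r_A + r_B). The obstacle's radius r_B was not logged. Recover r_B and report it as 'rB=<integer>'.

m = 4697
d = (-24, -16);  v_rel = (-11, -4),  |v_rel|² = 137
v_rel×d = (-11)·(-16) − (-4)·(-24) = 80
since m = R²·137 − 80²:  R² = (6400 + 4697) / 137 = 81
R = √81 = 9  ⇒  r_B = 9 − 8 = 1

rB=1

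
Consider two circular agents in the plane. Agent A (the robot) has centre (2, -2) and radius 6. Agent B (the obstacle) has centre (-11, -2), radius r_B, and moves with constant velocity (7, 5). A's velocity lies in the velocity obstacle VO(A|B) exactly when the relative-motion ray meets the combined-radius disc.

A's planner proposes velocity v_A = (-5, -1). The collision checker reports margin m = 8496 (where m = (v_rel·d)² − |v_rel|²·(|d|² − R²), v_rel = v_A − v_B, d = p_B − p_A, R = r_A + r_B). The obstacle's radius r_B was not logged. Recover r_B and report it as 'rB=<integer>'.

m = 8496
d = (-13, 0);  v_rel = (-12, -6),  |v_rel|² = 180
v_rel×d = (-12)·(0) − (-6)·(-13) = -78
since m = R²·180 − (-78)²:  R² = (6084 + 8496) / 180 = 81
R = √81 = 9  ⇒  r_B = 9 − 6 = 3

rB=3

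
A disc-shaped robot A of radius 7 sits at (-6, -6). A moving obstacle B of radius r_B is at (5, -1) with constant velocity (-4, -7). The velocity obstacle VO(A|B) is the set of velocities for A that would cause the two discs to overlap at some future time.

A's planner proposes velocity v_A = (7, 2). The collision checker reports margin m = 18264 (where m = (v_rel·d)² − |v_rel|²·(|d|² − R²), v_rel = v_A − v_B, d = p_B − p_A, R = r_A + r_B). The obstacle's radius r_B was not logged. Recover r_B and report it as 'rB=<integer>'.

m = 18264
d = (11, 5);  v_rel = (11, 9),  |v_rel|² = 202
v_rel×d = (11)·(5) − (9)·(11) = -44
since m = R²·202 − (-44)²:  R² = (1936 + 18264) / 202 = 100
R = √100 = 10  ⇒  r_B = 10 − 7 = 3

rB=3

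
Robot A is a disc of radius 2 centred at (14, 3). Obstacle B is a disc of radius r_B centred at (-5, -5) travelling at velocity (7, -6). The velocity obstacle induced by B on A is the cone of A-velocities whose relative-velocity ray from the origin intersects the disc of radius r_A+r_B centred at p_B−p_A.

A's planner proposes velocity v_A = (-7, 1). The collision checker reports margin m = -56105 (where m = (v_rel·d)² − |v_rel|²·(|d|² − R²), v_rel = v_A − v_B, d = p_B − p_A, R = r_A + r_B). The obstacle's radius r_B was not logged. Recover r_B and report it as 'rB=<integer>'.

m = -56105
d = (-19, -8);  v_rel = (-14, 7),  |v_rel|² = 245
v_rel×d = (-14)·(-8) − (7)·(-19) = 245
since m = R²·245 − 245²:  R² = (60025 + -56105) / 245 = 16
R = √16 = 4  ⇒  r_B = 4 − 2 = 2

rB=2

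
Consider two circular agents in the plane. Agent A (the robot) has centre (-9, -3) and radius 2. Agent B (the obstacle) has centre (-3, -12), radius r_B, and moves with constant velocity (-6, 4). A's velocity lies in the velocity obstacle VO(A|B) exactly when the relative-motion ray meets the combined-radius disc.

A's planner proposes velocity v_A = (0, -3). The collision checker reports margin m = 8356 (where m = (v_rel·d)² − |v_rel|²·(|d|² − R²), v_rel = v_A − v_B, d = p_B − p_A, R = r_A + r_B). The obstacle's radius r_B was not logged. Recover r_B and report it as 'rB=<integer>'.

m = 8356
d = (6, -9);  v_rel = (6, -7),  |v_rel|² = 85
v_rel×d = (6)·(-9) − (-7)·(6) = -12
since m = R²·85 − (-12)²:  R² = (144 + 8356) / 85 = 100
R = √100 = 10  ⇒  r_B = 10 − 2 = 8

rB=8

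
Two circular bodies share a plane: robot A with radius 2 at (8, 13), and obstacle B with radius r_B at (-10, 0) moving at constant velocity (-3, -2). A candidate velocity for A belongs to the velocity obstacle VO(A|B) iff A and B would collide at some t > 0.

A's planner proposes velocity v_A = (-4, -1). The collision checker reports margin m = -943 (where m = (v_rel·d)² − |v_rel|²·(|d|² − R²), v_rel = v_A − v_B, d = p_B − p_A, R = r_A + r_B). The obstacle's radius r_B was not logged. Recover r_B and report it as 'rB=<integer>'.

m = -943
d = (-18, -13);  v_rel = (-1, 1),  |v_rel|² = 2
v_rel×d = (-1)·(-13) − (1)·(-18) = 31
since m = R²·2 − 31²:  R² = (961 + -943) / 2 = 9
R = √9 = 3  ⇒  r_B = 3 − 2 = 1

rB=1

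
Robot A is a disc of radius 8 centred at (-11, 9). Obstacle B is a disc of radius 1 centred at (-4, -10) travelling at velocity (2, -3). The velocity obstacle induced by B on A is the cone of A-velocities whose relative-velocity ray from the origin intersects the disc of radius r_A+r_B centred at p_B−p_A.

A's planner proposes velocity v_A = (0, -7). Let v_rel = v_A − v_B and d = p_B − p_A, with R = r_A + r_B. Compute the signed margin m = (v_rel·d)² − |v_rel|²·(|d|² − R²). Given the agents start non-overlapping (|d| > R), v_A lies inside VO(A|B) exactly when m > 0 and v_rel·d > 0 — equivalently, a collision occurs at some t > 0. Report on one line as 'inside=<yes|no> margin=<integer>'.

d = (7, -19),  |d|² = 410;  R = 8+1 = 9,  c = 410−9² = 329
v_rel = (-2, -4),  |v_rel|² = 20;  v_rel·d = (-2)·(7) + (-4)·(-19) = 62
20·t² − 124·t + 329 = 0  ⇒  m = 62² − 20·329 = -2736
m = -2736 < 0,  v_rel·d = 62 > 0  ⇒  outside

inside=no margin=-2736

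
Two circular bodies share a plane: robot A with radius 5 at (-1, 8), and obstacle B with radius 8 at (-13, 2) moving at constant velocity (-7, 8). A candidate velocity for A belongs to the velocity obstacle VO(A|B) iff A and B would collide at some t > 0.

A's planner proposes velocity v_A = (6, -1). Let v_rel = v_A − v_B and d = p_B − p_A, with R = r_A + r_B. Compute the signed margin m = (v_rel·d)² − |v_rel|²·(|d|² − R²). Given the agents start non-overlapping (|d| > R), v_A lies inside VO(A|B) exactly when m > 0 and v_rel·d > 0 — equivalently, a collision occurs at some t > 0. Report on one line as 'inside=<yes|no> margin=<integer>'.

d = (-12, -6),  |d|² = 180;  R = 5+8 = 13,  c = 180−13² = 11
v_rel = (13, -9),  |v_rel|² = 250;  v_rel·d = (13)·(-12) + (-9)·(-6) = -102
250·t² + 204·t + 11 = 0  ⇒  m = (-102)² − 250·11 = 7654
m = 7654 > 0,  v_rel·d = -102 < 0  ⇒  outside

inside=no margin=7654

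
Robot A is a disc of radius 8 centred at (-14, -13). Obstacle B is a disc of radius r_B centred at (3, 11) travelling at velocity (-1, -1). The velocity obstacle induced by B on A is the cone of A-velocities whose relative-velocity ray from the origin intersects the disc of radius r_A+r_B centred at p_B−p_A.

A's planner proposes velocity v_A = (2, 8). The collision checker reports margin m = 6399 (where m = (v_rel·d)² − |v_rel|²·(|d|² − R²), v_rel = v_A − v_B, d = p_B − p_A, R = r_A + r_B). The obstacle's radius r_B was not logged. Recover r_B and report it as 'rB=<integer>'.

m = 6399
d = (17, 24);  v_rel = (3, 9),  |v_rel|² = 90
v_rel×d = (3)·(24) − (9)·(17) = -81
since m = R²·90 − (-81)²:  R² = (6561 + 6399) / 90 = 144
R = √144 = 12  ⇒  r_B = 12 − 8 = 4

rB=4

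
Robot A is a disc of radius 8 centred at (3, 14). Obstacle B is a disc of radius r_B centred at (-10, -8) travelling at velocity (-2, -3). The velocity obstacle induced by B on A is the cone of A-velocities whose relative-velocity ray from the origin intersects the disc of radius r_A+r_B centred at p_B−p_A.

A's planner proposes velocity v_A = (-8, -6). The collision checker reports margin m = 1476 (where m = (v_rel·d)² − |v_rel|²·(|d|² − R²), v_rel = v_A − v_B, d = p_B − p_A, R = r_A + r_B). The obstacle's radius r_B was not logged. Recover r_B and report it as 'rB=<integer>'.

m = 1476
d = (-13, -22);  v_rel = (-6, -3),  |v_rel|² = 45
v_rel×d = (-6)·(-22) − (-3)·(-13) = 93
since m = R²·45 − 93²:  R² = (8649 + 1476) / 45 = 225
R = √225 = 15  ⇒  r_B = 15 − 8 = 7

rB=7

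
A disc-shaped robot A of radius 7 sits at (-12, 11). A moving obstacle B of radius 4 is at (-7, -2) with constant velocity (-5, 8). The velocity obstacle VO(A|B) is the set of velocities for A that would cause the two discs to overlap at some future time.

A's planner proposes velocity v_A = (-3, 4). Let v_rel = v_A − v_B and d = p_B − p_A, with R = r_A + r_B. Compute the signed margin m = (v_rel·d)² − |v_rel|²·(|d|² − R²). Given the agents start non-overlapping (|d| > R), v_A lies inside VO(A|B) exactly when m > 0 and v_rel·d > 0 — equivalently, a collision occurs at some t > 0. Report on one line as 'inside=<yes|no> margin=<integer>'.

d = (5, -13),  |d|² = 194;  R = 7+4 = 11,  c = 194−11² = 73
v_rel = (2, -4),  |v_rel|² = 20;  v_rel·d = (2)·(5) + (-4)·(-13) = 62
20·t² − 124·t + 73 = 0  ⇒  m = 62² − 20·73 = 2384
m = 2384 > 0,  v_rel·d = 62 > 0  ⇒  inside

inside=yes margin=2384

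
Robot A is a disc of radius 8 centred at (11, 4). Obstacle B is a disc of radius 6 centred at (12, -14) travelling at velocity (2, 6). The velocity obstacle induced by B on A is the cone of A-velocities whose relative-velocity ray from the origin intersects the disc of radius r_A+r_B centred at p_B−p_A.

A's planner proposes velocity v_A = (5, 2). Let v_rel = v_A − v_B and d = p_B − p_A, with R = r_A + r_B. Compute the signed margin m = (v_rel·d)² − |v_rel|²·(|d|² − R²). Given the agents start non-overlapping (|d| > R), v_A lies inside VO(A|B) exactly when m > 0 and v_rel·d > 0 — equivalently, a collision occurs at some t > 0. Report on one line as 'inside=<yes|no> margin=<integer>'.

d = (1, -18),  |d|² = 325;  R = 8+6 = 14,  c = 325−14² = 129
v_rel = (3, -4),  |v_rel|² = 25;  v_rel·d = (3)·(1) + (-4)·(-18) = 75
25·t² − 150·t + 129 = 0  ⇒  m = 75² − 25·129 = 2400
m = 2400 > 0,  v_rel·d = 75 > 0  ⇒  inside

inside=yes margin=2400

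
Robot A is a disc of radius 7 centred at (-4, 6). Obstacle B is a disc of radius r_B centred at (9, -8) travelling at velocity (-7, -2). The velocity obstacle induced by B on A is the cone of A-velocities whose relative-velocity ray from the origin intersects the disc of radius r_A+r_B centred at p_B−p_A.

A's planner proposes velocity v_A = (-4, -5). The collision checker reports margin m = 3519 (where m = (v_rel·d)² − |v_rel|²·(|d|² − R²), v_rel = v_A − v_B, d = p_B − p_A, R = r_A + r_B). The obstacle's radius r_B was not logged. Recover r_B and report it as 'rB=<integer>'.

m = 3519
d = (13, -14);  v_rel = (3, -3),  |v_rel|² = 18
v_rel×d = (3)·(-14) − (-3)·(13) = -3
since m = R²·18 − (-3)²:  R² = (9 + 3519) / 18 = 196
R = √196 = 14  ⇒  r_B = 14 − 7 = 7

rB=7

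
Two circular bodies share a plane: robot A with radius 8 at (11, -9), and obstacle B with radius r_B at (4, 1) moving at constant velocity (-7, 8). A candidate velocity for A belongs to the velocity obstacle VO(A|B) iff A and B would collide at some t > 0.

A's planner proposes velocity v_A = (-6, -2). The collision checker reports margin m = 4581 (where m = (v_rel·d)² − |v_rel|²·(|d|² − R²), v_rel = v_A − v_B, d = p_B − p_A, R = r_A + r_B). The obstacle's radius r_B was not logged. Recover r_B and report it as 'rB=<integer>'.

m = 4581
d = (-7, 10);  v_rel = (1, -10),  |v_rel|² = 101
v_rel×d = (1)·(10) − (-10)·(-7) = -60
since m = R²·101 − (-60)²:  R² = (3600 + 4581) / 101 = 81
R = √81 = 9  ⇒  r_B = 9 − 8 = 1

rB=1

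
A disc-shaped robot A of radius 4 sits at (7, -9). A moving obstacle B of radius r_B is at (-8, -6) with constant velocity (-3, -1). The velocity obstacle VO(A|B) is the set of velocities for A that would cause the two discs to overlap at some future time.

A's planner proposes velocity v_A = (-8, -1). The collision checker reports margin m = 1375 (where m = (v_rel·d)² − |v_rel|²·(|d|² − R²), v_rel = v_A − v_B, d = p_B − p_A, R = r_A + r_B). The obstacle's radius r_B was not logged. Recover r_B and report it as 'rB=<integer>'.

m = 1375
d = (-15, 3);  v_rel = (-5, 0),  |v_rel|² = 25
v_rel×d = (-5)·(3) − (0)·(-15) = -15
since m = R²·25 − (-15)²:  R² = (225 + 1375) / 25 = 64
R = √64 = 8  ⇒  r_B = 8 − 4 = 4

rB=4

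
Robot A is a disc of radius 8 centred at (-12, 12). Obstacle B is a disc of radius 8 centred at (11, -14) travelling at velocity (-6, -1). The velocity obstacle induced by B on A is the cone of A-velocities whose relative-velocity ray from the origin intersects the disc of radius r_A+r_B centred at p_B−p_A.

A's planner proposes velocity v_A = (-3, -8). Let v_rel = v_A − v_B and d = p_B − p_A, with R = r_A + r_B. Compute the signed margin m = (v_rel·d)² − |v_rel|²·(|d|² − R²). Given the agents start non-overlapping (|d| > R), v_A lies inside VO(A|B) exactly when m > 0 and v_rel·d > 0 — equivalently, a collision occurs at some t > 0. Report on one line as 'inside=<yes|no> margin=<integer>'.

d = (23, -26),  |d|² = 1205;  R = 8+8 = 16,  c = 1205−16² = 949
v_rel = (3, -7),  |v_rel|² = 58;  v_rel·d = (3)·(23) + (-7)·(-26) = 251
58·t² − 502·t + 949 = 0  ⇒  m = 251² − 58·949 = 7959
m = 7959 > 0,  v_rel·d = 251 > 0  ⇒  inside

inside=yes margin=7959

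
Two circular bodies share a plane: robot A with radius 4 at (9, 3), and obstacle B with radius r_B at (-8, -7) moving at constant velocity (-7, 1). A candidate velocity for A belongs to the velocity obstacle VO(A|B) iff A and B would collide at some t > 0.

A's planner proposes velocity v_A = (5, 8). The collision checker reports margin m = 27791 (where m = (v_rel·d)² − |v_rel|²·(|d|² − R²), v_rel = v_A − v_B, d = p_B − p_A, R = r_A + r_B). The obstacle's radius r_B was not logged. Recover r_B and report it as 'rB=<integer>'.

m = 27791
d = (-17, -10);  v_rel = (12, 7),  |v_rel|² = 193
v_rel×d = (12)·(-10) − (7)·(-17) = -1
since m = R²·193 − (-1)²:  R² = (1 + 27791) / 193 = 144
R = √144 = 12  ⇒  r_B = 12 − 4 = 8

rB=8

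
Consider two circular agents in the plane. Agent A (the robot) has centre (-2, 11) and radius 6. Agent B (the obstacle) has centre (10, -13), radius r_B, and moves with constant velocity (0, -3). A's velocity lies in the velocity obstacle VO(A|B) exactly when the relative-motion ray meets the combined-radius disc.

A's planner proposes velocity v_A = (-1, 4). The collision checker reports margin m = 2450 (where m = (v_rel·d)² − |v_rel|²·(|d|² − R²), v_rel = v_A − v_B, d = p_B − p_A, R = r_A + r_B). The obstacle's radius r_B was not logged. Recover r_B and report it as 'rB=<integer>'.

m = 2450
d = (12, -24);  v_rel = (-1, 7),  |v_rel|² = 50
v_rel×d = (-1)·(-24) − (7)·(12) = -60
since m = R²·50 − (-60)²:  R² = (3600 + 2450) / 50 = 121
R = √121 = 11  ⇒  r_B = 11 − 6 = 5

rB=5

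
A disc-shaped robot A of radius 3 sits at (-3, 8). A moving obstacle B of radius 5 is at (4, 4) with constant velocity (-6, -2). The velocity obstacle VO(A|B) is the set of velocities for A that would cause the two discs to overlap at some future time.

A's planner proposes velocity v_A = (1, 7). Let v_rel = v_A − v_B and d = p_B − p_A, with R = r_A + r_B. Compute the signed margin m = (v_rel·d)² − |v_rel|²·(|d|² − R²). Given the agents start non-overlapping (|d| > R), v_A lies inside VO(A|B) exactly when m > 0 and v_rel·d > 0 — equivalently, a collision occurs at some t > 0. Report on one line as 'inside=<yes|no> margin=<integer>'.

d = (7, -4),  |d|² = 65;  R = 3+5 = 8,  c = 65−8² = 1
v_rel = (7, 9),  |v_rel|² = 130;  v_rel·d = (7)·(7) + (9)·(-4) = 13
130·t² − 26·t + 1 = 0  ⇒  m = 13² − 130·1 = 39
m = 39 > 0,  v_rel·d = 13 > 0  ⇒  inside

inside=yes margin=39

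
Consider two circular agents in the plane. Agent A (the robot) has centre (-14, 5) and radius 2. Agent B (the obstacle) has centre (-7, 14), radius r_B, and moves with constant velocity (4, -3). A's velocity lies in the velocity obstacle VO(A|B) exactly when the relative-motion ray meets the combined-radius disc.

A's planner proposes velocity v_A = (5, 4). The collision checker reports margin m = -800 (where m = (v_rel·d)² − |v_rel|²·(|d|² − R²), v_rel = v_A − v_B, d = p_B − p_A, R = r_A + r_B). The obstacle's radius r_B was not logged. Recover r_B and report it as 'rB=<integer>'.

m = -800
d = (7, 9);  v_rel = (1, 7),  |v_rel|² = 50
v_rel×d = (1)·(9) − (7)·(7) = -40
since m = R²·50 − (-40)²:  R² = (1600 + -800) / 50 = 16
R = √16 = 4  ⇒  r_B = 4 − 2 = 2

rB=2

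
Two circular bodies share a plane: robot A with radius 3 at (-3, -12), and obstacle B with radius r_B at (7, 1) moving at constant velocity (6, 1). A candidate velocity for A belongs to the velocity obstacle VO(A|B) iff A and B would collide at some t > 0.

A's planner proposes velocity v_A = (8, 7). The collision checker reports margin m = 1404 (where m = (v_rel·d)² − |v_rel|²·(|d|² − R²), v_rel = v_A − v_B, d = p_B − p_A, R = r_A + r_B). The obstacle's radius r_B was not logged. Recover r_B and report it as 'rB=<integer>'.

m = 1404
d = (10, 13);  v_rel = (2, 6),  |v_rel|² = 40
v_rel×d = (2)·(13) − (6)·(10) = -34
since m = R²·40 − (-34)²:  R² = (1156 + 1404) / 40 = 64
R = √64 = 8  ⇒  r_B = 8 − 3 = 5

rB=5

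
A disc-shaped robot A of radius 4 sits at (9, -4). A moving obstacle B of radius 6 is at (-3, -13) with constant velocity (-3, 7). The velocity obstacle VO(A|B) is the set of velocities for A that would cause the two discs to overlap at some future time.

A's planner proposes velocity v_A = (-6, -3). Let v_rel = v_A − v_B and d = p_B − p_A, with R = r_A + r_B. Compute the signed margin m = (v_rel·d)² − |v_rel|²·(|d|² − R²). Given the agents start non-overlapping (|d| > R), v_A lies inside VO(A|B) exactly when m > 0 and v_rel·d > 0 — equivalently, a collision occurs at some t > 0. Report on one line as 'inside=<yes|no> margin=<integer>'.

d = (-12, -9),  |d|² = 225;  R = 4+6 = 10,  c = 225−10² = 125
v_rel = (-3, -10),  |v_rel|² = 109;  v_rel·d = (-3)·(-12) + (-10)·(-9) = 126
109·t² − 252·t + 125 = 0  ⇒  m = 126² − 109·125 = 2251
m = 2251 > 0,  v_rel·d = 126 > 0  ⇒  inside

inside=yes margin=2251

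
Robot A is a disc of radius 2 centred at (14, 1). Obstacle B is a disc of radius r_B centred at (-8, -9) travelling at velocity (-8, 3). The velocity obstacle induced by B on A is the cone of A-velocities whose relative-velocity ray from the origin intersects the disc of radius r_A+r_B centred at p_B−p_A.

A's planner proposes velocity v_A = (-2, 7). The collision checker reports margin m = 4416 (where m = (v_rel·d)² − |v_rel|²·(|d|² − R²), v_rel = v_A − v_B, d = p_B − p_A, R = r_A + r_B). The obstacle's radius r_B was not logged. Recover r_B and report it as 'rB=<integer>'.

m = 4416
d = (-22, -10);  v_rel = (6, 4),  |v_rel|² = 52
v_rel×d = (6)·(-10) − (4)·(-22) = 28
since m = R²·52 − 28²:  R² = (784 + 4416) / 52 = 100
R = √100 = 10  ⇒  r_B = 10 − 2 = 8

rB=8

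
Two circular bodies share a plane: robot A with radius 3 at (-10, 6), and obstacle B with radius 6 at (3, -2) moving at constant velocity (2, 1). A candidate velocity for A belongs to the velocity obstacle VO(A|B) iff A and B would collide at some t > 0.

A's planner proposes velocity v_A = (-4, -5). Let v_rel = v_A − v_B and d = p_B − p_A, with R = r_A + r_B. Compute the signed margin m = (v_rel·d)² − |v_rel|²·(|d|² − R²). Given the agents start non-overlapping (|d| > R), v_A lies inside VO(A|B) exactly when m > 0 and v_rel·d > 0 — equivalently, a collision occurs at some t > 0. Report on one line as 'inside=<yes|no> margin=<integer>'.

d = (13, -8),  |d|² = 233;  R = 3+6 = 9,  c = 233−9² = 152
v_rel = (-6, -6),  |v_rel|² = 72;  v_rel·d = (-6)·(13) + (-6)·(-8) = -30
72·t² + 60·t + 152 = 0  ⇒  m = (-30)² − 72·152 = -10044
m = -10044 < 0,  v_rel·d = -30 < 0  ⇒  outside

inside=no margin=-10044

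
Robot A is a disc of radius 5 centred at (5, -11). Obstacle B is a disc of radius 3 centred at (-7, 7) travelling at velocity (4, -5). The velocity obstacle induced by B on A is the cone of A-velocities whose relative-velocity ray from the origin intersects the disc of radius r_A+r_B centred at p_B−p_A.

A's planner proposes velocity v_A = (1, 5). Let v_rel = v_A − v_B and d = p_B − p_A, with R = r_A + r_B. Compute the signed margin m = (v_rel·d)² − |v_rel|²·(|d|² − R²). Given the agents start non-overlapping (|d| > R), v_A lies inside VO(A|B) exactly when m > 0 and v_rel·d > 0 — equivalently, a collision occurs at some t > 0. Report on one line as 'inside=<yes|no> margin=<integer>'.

d = (-12, 18),  |d|² = 468;  R = 5+3 = 8,  c = 468−8² = 404
v_rel = (-3, 10),  |v_rel|² = 109;  v_rel·d = (-3)·(-12) + (10)·(18) = 216
109·t² − 432·t + 404 = 0  ⇒  m = 216² − 109·404 = 2620
m = 2620 > 0,  v_rel·d = 216 > 0  ⇒  inside

inside=yes margin=2620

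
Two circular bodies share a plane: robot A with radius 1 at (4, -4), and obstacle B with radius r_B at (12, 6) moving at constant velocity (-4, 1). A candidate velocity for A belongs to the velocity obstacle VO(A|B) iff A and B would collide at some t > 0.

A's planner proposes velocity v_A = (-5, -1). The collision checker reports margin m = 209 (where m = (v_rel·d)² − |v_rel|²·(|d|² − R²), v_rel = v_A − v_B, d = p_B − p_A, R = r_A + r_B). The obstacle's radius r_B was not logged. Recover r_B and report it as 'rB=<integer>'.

m = 209
d = (8, 10);  v_rel = (-1, -2),  |v_rel|² = 5
v_rel×d = (-1)·(10) − (-2)·(8) = 6
since m = R²·5 − 6²:  R² = (36 + 209) / 5 = 49
R = √49 = 7  ⇒  r_B = 7 − 1 = 6

rB=6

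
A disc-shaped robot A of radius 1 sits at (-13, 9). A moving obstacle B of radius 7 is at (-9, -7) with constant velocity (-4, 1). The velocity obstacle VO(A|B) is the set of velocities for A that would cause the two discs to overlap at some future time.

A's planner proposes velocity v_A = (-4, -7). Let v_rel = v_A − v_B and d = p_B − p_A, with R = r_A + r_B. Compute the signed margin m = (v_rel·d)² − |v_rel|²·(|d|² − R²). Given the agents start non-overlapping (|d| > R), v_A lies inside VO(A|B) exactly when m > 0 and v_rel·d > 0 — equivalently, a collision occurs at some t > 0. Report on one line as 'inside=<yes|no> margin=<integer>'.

d = (4, -16),  |d|² = 272;  R = 1+7 = 8,  c = 272−8² = 208
v_rel = (0, -8),  |v_rel|² = 64;  v_rel·d = (0)·(4) + (-8)·(-16) = 128
64·t² − 256·t + 208 = 0  ⇒  m = 128² − 64·208 = 3072
m = 3072 > 0,  v_rel·d = 128 > 0  ⇒  inside

inside=yes margin=3072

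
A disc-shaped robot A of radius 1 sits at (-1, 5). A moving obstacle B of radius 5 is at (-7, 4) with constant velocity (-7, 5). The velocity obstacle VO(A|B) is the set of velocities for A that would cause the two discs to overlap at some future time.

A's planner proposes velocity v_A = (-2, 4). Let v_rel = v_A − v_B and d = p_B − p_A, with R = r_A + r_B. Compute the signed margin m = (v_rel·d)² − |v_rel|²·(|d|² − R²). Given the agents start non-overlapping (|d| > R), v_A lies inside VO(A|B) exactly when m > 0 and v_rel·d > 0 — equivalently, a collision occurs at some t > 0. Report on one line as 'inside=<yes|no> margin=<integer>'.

d = (-6, -1),  |d|² = 37;  R = 1+5 = 6,  c = 37−6² = 1
v_rel = (5, -1),  |v_rel|² = 26;  v_rel·d = (5)·(-6) + (-1)·(-1) = -29
26·t² + 58·t + 1 = 0  ⇒  m = (-29)² − 26·1 = 815
m = 815 > 0,  v_rel·d = -29 < 0  ⇒  outside

inside=no margin=815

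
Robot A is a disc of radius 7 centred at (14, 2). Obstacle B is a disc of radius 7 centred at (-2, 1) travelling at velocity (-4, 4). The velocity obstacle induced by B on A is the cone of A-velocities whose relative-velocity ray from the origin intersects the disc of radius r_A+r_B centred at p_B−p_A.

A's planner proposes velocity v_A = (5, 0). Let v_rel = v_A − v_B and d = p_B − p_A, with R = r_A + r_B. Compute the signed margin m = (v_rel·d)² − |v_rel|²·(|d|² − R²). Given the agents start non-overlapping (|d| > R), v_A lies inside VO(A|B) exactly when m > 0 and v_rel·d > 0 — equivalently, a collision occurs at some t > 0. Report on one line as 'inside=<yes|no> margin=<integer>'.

d = (-16, -1),  |d|² = 257;  R = 7+7 = 14,  c = 257−14² = 61
v_rel = (9, -4),  |v_rel|² = 97;  v_rel·d = (9)·(-16) + (-4)·(-1) = -140
97·t² + 280·t + 61 = 0  ⇒  m = (-140)² − 97·61 = 13683
m = 13683 > 0,  v_rel·d = -140 < 0  ⇒  outside

inside=no margin=13683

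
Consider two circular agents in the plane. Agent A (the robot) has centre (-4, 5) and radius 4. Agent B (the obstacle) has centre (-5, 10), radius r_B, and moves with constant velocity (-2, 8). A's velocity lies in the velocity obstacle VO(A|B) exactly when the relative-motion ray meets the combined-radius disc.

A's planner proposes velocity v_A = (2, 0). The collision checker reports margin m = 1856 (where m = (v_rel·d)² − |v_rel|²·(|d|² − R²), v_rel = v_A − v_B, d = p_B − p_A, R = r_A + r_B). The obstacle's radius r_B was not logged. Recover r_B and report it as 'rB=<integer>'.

m = 1856
d = (-1, 5);  v_rel = (4, -8),  |v_rel|² = 80
v_rel×d = (4)·(5) − (-8)·(-1) = 12
since m = R²·80 − 12²:  R² = (144 + 1856) / 80 = 25
R = √25 = 5  ⇒  r_B = 5 − 4 = 1

rB=1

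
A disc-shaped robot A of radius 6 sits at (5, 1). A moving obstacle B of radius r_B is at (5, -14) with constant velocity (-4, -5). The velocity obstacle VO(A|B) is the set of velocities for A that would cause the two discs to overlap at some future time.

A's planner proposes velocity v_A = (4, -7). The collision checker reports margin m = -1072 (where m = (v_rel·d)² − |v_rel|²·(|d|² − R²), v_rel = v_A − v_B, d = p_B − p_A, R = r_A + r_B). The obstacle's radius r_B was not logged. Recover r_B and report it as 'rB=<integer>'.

m = -1072
d = (0, -15);  v_rel = (8, -2),  |v_rel|² = 68
v_rel×d = (8)·(-15) − (-2)·(0) = -120
since m = R²·68 − (-120)²:  R² = (14400 + -1072) / 68 = 196
R = √196 = 14  ⇒  r_B = 14 − 6 = 8

rB=8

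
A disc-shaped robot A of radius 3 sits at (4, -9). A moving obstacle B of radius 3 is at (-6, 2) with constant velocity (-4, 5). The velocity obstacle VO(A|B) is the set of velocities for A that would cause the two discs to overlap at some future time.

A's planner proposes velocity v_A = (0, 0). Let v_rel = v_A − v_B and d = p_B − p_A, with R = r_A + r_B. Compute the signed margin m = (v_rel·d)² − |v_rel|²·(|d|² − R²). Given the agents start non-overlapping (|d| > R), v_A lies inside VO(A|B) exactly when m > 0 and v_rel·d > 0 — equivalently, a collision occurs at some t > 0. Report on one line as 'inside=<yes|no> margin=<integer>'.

d = (-10, 11),  |d|² = 221;  R = 3+3 = 6,  c = 221−6² = 185
v_rel = (4, -5),  |v_rel|² = 41;  v_rel·d = (4)·(-10) + (-5)·(11) = -95
41·t² + 190·t + 185 = 0  ⇒  m = (-95)² − 41·185 = 1440
m = 1440 > 0,  v_rel·d = -95 < 0  ⇒  outside

inside=no margin=1440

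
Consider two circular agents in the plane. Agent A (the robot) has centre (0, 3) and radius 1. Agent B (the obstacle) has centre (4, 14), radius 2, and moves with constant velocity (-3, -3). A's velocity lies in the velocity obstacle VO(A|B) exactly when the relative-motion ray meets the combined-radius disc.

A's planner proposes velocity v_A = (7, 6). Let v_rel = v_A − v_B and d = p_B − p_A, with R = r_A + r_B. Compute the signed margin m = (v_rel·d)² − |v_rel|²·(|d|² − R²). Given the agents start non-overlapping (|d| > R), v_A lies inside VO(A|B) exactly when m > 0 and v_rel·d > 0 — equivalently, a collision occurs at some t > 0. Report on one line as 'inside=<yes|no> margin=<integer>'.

d = (4, 11),  |d|² = 137;  R = 1+2 = 3,  c = 137−3² = 128
v_rel = (10, 9),  |v_rel|² = 181;  v_rel·d = (10)·(4) + (9)·(11) = 139
181·t² − 278·t + 128 = 0  ⇒  m = 139² − 181·128 = -3847
m = -3847 < 0,  v_rel·d = 139 > 0  ⇒  outside

inside=no margin=-3847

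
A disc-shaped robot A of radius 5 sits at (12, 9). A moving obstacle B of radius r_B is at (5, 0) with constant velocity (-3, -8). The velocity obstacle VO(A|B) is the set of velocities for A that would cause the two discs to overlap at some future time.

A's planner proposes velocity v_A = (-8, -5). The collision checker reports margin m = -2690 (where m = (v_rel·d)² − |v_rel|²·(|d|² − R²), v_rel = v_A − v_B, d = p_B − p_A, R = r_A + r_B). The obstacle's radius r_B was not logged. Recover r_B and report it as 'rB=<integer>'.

m = -2690
d = (-7, -9);  v_rel = (-5, 3),  |v_rel|² = 34
v_rel×d = (-5)·(-9) − (3)·(-7) = 66
since m = R²·34 − 66²:  R² = (4356 + -2690) / 34 = 49
R = √49 = 7  ⇒  r_B = 7 − 5 = 2

rB=2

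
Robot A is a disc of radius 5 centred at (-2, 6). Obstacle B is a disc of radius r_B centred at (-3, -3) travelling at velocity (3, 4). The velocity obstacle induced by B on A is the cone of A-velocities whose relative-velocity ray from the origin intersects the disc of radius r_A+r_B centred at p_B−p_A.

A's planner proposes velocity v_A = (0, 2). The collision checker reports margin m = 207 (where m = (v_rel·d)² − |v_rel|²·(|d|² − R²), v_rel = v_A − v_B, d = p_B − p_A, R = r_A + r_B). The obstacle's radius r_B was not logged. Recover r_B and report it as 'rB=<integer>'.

m = 207
d = (-1, -9);  v_rel = (-3, -2),  |v_rel|² = 13
v_rel×d = (-3)·(-9) − (-2)·(-1) = 25
since m = R²·13 − 25²:  R² = (625 + 207) / 13 = 64
R = √64 = 8  ⇒  r_B = 8 − 5 = 3

rB=3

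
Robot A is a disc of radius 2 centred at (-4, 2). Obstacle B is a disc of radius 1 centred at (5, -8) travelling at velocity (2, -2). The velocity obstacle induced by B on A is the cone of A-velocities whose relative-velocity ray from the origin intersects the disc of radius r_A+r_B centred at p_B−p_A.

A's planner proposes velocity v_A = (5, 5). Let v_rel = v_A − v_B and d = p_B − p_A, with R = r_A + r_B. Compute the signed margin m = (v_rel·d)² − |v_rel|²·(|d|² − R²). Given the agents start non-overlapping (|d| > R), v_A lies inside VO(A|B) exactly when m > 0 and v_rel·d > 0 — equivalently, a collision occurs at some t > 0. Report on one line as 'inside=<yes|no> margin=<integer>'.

d = (9, -10),  |d|² = 181;  R = 2+1 = 3,  c = 181−3² = 172
v_rel = (3, 7),  |v_rel|² = 58;  v_rel·d = (3)·(9) + (7)·(-10) = -43
58·t² + 86·t + 172 = 0  ⇒  m = (-43)² − 58·172 = -8127
m = -8127 < 0,  v_rel·d = -43 < 0  ⇒  outside

inside=no margin=-8127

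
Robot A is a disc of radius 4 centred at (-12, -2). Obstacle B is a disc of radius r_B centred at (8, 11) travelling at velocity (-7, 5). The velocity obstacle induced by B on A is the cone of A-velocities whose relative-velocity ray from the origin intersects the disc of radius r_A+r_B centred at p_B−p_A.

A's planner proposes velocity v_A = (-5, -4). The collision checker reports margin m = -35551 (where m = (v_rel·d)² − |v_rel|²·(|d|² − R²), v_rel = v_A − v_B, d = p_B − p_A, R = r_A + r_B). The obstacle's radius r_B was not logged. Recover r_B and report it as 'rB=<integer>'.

m = -35551
d = (20, 13);  v_rel = (2, -9),  |v_rel|² = 85
v_rel×d = (2)·(13) − (-9)·(20) = 206
since m = R²·85 − 206²:  R² = (42436 + -35551) / 85 = 81
R = √81 = 9  ⇒  r_B = 9 − 4 = 5

rB=5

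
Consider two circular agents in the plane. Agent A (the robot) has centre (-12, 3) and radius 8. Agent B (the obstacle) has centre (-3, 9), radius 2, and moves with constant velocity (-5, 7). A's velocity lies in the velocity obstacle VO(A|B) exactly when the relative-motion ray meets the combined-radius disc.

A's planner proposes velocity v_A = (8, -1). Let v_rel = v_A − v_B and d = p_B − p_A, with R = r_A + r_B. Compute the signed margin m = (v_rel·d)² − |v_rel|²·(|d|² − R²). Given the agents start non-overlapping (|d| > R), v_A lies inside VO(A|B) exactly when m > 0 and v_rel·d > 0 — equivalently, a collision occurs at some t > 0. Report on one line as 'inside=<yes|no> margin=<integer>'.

d = (9, 6),  |d|² = 117;  R = 8+2 = 10,  c = 117−10² = 17
v_rel = (13, -8),  |v_rel|² = 233;  v_rel·d = (13)·(9) + (-8)·(6) = 69
233·t² − 138·t + 17 = 0  ⇒  m = 69² − 233·17 = 800
m = 800 > 0,  v_rel·d = 69 > 0  ⇒  inside

inside=yes margin=800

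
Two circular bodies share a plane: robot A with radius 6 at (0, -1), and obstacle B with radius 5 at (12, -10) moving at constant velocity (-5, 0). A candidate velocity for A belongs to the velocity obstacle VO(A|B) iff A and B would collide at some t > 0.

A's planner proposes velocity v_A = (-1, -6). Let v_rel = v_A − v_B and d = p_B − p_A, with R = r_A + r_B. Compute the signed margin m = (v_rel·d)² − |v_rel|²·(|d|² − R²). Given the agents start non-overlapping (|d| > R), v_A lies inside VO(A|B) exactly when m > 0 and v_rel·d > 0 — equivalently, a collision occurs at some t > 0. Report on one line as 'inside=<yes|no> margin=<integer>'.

d = (12, -9),  |d|² = 225;  R = 6+5 = 11,  c = 225−11² = 104
v_rel = (4, -6),  |v_rel|² = 52;  v_rel·d = (4)·(12) + (-6)·(-9) = 102
52·t² − 204·t + 104 = 0  ⇒  m = 102² − 52·104 = 4996
m = 4996 > 0,  v_rel·d = 102 > 0  ⇒  inside

inside=yes margin=4996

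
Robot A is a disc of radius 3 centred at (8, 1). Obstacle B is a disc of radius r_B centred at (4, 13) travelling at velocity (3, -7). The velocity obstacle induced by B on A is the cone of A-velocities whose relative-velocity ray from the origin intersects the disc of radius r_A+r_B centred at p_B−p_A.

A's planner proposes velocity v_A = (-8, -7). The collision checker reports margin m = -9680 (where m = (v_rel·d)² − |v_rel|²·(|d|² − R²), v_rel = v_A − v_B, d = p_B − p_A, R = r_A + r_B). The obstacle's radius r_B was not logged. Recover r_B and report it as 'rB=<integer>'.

m = -9680
d = (-4, 12);  v_rel = (-11, 0),  |v_rel|² = 121
v_rel×d = (-11)·(12) − (0)·(-4) = -132
since m = R²·121 − (-132)²:  R² = (17424 + -9680) / 121 = 64
R = √64 = 8  ⇒  r_B = 8 − 3 = 5

rB=5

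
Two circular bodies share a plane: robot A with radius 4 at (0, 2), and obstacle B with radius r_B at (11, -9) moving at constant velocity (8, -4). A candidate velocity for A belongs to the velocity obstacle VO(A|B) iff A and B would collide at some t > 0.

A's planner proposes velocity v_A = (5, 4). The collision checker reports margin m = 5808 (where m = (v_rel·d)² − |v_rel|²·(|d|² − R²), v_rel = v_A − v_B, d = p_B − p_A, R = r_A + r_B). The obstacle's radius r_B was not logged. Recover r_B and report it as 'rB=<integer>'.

m = 5808
d = (11, -11);  v_rel = (-3, 8),  |v_rel|² = 73
v_rel×d = (-3)·(-11) − (8)·(11) = -55
since m = R²·73 − (-55)²:  R² = (3025 + 5808) / 73 = 121
R = √121 = 11  ⇒  r_B = 11 − 4 = 7

rB=7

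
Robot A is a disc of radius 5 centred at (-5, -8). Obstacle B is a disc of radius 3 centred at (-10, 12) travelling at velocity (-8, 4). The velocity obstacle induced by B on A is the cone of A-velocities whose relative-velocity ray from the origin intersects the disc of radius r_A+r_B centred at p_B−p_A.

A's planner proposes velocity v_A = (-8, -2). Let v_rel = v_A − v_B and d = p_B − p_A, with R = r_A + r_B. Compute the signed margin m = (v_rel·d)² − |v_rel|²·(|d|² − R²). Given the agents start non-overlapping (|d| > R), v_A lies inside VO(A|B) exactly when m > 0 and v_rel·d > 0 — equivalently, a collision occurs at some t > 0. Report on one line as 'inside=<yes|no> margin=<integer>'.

d = (-5, 20),  |d|² = 425;  R = 5+3 = 8,  c = 425−8² = 361
v_rel = (0, -6),  |v_rel|² = 36;  v_rel·d = (0)·(-5) + (-6)·(20) = -120
36·t² + 240·t + 361 = 0  ⇒  m = (-120)² − 36·361 = 1404
m = 1404 > 0,  v_rel·d = -120 < 0  ⇒  outside

inside=no margin=1404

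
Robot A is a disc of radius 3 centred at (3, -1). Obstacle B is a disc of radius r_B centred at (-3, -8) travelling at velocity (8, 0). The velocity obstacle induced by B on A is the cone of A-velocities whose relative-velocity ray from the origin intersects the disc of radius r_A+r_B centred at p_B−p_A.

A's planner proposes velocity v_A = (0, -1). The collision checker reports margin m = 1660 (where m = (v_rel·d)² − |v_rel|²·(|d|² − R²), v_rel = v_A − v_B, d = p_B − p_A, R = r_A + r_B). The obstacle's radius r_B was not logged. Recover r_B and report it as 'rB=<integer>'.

m = 1660
d = (-6, -7);  v_rel = (-8, -1),  |v_rel|² = 65
v_rel×d = (-8)·(-7) − (-1)·(-6) = 50
since m = R²·65 − 50²:  R² = (2500 + 1660) / 65 = 64
R = √64 = 8  ⇒  r_B = 8 − 3 = 5

rB=5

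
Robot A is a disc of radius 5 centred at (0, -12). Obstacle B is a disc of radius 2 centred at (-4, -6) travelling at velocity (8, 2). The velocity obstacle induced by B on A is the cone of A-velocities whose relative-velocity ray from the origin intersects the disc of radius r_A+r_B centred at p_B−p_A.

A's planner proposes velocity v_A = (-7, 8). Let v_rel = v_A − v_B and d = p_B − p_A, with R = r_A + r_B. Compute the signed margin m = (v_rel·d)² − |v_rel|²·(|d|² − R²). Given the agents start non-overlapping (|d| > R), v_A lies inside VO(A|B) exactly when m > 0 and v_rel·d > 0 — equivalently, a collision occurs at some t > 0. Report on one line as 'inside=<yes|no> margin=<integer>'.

d = (-4, 6),  |d|² = 52;  R = 5+2 = 7,  c = 52−7² = 3
v_rel = (-15, 6),  |v_rel|² = 261;  v_rel·d = (-15)·(-4) + (6)·(6) = 96
261·t² − 192·t + 3 = 0  ⇒  m = 96² − 261·3 = 8433
m = 8433 > 0,  v_rel·d = 96 > 0  ⇒  inside

inside=yes margin=8433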